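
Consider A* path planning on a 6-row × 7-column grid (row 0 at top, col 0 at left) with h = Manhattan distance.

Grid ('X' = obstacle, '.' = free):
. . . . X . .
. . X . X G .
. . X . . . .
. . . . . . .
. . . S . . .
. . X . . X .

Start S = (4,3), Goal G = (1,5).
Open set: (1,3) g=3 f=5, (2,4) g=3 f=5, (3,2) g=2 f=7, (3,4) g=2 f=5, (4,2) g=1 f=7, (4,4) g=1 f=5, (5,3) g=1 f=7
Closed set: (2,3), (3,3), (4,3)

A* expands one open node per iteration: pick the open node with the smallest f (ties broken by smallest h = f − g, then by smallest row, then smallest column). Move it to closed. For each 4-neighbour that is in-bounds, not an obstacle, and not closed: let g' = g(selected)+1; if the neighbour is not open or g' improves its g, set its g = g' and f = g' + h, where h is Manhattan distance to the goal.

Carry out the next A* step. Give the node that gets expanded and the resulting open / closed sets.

step 1: expand (1,3) (f=5, h=2) → closed; open now [(0,3) g=4 f=7, (2,4) g=3 f=5, (3,2) g=2 f=7, (3,4) g=2 f=5, (4,2) g=1 f=7, (4,4) g=1 f=5, (5,3) g=1 f=7]

expanded=(1,3); open=[(0,3) g=4 f=7, (2,4) g=3 f=5, (3,2) g=2 f=7, (3,4) g=2 f=5, (4,2) g=1 f=7, (4,4) g=1 f=5, (5,3) g=1 f=7]; closed=[(1,3), (2,3), (3,3), (4,3)]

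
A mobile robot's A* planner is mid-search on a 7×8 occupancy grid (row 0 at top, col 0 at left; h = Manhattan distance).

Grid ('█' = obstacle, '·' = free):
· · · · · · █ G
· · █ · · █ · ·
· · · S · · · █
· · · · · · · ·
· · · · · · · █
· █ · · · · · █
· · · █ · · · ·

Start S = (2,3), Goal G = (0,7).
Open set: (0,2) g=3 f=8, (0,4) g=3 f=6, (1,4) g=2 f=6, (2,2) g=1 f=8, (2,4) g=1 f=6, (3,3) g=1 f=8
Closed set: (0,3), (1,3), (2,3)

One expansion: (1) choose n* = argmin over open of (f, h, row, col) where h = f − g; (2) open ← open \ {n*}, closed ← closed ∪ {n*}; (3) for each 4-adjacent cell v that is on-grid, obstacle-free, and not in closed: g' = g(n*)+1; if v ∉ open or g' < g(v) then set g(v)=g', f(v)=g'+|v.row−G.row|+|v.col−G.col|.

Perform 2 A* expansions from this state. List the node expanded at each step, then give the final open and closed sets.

step 1: expand (0,4) (f=6, h=3) → closed; open now [(0,2) g=3 f=8, (0,5) g=4 f=6, (1,4) g=2 f=6, (2,2) g=1 f=8, (2,4) g=1 f=6, (3,3) g=1 f=8]
step 2: expand (0,5) (f=6, h=2) → closed; open now [(0,2) g=3 f=8, (1,4) g=2 f=6, (2,2) g=1 f=8, (2,4) g=1 f=6, (3,3) g=1 f=8]

order=[(0,4) → (0,5)]; open=[(0,2) g=3 f=8, (1,4) g=2 f=6, (2,2) g=1 f=8, (2,4) g=1 f=6, (3,3) g=1 f=8]; closed=[(0,3), (0,4), (0,5), (1,3), (2,3)]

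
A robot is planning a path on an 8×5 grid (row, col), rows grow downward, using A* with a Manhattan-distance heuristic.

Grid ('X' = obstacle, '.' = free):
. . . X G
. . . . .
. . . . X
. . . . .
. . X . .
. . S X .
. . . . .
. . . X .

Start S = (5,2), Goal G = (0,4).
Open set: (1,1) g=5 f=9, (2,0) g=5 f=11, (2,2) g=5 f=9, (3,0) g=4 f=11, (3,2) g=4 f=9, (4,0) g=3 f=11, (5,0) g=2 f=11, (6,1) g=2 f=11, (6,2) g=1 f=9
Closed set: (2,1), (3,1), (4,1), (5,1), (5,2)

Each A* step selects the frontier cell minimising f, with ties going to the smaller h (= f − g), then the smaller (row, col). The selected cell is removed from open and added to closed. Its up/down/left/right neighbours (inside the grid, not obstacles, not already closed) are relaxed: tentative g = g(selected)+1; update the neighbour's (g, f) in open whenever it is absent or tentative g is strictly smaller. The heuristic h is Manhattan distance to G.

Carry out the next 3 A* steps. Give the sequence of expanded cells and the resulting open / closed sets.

step 1: expand (1,1) (f=9, h=4) → closed; open now [(0,1) g=6 f=9, (1,0) g=6 f=11, (1,2) g=6 f=9, (2,0) g=5 f=11, (2,2) g=5 f=9, (3,0) g=4 f=11, (3,2) g=4 f=9, (4,0) g=3 f=11, (5,0) g=2 f=11, (6,1) g=2 f=11, (6,2) g=1 f=9]
step 2: expand (0,1) (f=9, h=3) → closed; open now [(0,0) g=7 f=11, (0,2) g=7 f=9, (1,0) g=6 f=11, (1,2) g=6 f=9, (2,0) g=5 f=11, (2,2) g=5 f=9, (3,0) g=4 f=11, (3,2) g=4 f=9, (4,0) g=3 f=11, (5,0) g=2 f=11, (6,1) g=2 f=11, (6,2) g=1 f=9]
step 3: expand (0,2) (f=9, h=2) → closed; open now [(0,0) g=7 f=11, (1,0) g=6 f=11, (1,2) g=6 f=9, (2,0) g=5 f=11, (2,2) g=5 f=9, (3,0) g=4 f=11, (3,2) g=4 f=9, (4,0) g=3 f=11, (5,0) g=2 f=11, (6,1) g=2 f=11, (6,2) g=1 f=9]

order=[(1,1) → (0,1) → (0,2)]; open=[(0,0) g=7 f=11, (1,0) g=6 f=11, (1,2) g=6 f=9, (2,0) g=5 f=11, (2,2) g=5 f=9, (3,0) g=4 f=11, (3,2) g=4 f=9, (4,0) g=3 f=11, (5,0) g=2 f=11, (6,1) g=2 f=11, (6,2) g=1 f=9]; closed=[(0,1), (0,2), (1,1), (2,1), (3,1), (4,1), (5,1), (5,2)]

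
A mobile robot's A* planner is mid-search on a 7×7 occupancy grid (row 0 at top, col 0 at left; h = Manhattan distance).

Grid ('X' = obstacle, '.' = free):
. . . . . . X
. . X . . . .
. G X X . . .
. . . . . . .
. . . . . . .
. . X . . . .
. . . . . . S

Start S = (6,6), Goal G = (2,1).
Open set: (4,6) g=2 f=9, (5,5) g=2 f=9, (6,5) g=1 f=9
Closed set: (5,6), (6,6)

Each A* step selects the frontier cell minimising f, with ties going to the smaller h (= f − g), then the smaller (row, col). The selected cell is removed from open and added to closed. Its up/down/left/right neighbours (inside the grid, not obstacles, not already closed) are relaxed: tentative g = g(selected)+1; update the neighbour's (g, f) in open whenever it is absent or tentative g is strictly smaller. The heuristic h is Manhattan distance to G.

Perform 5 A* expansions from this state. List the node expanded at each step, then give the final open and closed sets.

order=[(4,6) → (3,6) → (2,6) → (2,5) → (2,4)]; open=[(1,4) g=7 f=11, (1,5) g=6 f=11, (1,6) g=5 f=11, (3,4) g=7 f=11, (3,5) g=4 f=9, (4,5) g=3 f=9, (5,5) g=2 f=9, (6,5) g=1 f=9]; closed=[(2,4), (2,5), (2,6), (3,6), (4,6), (5,6), (6,6)]

step 1: expand (4,6) (f=9, h=7) → closed; open now [(3,6) g=3 f=9, (4,5) g=3 f=9, (5,5) g=2 f=9, (6,5) g=1 f=9]
step 2: expand (3,6) (f=9, h=6) → closed; open now [(2,6) g=4 f=9, (3,5) g=4 f=9, (4,5) g=3 f=9, (5,5) g=2 f=9, (6,5) g=1 f=9]
step 3: expand (2,6) (f=9, h=5) → closed; open now [(1,6) g=5 f=11, (2,5) g=5 f=9, (3,5) g=4 f=9, (4,5) g=3 f=9, (5,5) g=2 f=9, (6,5) g=1 f=9]
step 4: expand (2,5) (f=9, h=4) → closed; open now [(1,5) g=6 f=11, (1,6) g=5 f=11, (2,4) g=6 f=9, (3,5) g=4 f=9, (4,5) g=3 f=9, (5,5) g=2 f=9, (6,5) g=1 f=9]
step 5: expand (2,4) (f=9, h=3) → closed; open now [(1,4) g=7 f=11, (1,5) g=6 f=11, (1,6) g=5 f=11, (3,4) g=7 f=11, (3,5) g=4 f=9, (4,5) g=3 f=9, (5,5) g=2 f=9, (6,5) g=1 f=9]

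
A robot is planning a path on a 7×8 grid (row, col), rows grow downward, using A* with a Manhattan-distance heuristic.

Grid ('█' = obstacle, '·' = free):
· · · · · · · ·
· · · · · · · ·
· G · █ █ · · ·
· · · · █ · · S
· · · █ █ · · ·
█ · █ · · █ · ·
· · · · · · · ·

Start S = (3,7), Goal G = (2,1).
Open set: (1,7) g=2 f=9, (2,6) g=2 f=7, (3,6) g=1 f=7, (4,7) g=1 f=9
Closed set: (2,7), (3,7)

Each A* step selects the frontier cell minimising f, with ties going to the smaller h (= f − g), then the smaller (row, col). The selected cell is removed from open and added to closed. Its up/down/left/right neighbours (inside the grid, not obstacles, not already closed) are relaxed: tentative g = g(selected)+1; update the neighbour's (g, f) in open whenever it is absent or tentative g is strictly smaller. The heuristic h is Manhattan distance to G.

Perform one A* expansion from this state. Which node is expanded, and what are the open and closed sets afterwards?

expanded=(2,6); open=[(1,6) g=3 f=9, (1,7) g=2 f=9, (2,5) g=3 f=7, (3,6) g=1 f=7, (4,7) g=1 f=9]; closed=[(2,6), (2,7), (3,7)]

step 1: expand (2,6) (f=7, h=5) → closed; open now [(1,6) g=3 f=9, (1,7) g=2 f=9, (2,5) g=3 f=7, (3,6) g=1 f=7, (4,7) g=1 f=9]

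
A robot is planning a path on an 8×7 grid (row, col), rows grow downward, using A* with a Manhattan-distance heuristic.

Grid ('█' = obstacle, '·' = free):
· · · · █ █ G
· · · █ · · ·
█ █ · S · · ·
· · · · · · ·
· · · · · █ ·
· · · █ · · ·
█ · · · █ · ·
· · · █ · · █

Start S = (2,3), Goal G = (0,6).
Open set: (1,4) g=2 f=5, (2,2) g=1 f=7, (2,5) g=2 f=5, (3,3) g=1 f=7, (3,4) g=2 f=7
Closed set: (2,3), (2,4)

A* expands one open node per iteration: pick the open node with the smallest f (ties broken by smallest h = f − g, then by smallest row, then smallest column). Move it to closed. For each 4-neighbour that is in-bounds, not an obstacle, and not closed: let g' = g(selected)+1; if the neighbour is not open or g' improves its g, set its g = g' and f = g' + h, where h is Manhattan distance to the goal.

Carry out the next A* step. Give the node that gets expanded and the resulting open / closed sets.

expanded=(1,4); open=[(1,5) g=3 f=5, (2,2) g=1 f=7, (2,5) g=2 f=5, (3,3) g=1 f=7, (3,4) g=2 f=7]; closed=[(1,4), (2,3), (2,4)]

step 1: expand (1,4) (f=5, h=3) → closed; open now [(1,5) g=3 f=5, (2,2) g=1 f=7, (2,5) g=2 f=5, (3,3) g=1 f=7, (3,4) g=2 f=7]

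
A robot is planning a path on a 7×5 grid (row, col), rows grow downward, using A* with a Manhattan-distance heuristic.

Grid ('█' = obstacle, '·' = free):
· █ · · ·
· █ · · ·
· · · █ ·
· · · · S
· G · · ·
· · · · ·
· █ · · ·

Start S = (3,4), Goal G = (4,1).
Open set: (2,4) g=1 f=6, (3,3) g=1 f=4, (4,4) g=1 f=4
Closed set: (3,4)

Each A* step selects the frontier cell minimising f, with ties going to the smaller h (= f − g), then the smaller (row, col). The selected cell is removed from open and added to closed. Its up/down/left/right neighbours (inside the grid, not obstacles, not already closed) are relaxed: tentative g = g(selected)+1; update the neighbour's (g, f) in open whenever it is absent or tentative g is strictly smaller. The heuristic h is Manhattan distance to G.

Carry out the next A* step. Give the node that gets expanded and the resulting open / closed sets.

expanded=(3,3); open=[(2,4) g=1 f=6, (3,2) g=2 f=4, (4,3) g=2 f=4, (4,4) g=1 f=4]; closed=[(3,3), (3,4)]

step 1: expand (3,3) (f=4, h=3) → closed; open now [(2,4) g=1 f=6, (3,2) g=2 f=4, (4,3) g=2 f=4, (4,4) g=1 f=4]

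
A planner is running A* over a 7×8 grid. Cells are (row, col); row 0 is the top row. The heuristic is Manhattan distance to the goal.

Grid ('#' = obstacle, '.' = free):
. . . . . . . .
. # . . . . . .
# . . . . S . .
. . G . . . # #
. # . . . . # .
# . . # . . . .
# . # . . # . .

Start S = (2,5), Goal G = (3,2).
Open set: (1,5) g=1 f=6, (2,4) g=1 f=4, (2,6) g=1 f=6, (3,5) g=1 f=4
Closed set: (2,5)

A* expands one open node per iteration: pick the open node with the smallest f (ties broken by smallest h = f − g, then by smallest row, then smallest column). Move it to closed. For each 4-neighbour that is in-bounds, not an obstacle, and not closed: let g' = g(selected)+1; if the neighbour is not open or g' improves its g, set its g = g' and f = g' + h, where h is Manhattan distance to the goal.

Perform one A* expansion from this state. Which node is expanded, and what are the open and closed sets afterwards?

expanded=(2,4); open=[(1,4) g=2 f=6, (1,5) g=1 f=6, (2,3) g=2 f=4, (2,6) g=1 f=6, (3,4) g=2 f=4, (3,5) g=1 f=4]; closed=[(2,4), (2,5)]

step 1: expand (2,4) (f=4, h=3) → closed; open now [(1,4) g=2 f=6, (1,5) g=1 f=6, (2,3) g=2 f=4, (2,6) g=1 f=6, (3,4) g=2 f=4, (3,5) g=1 f=4]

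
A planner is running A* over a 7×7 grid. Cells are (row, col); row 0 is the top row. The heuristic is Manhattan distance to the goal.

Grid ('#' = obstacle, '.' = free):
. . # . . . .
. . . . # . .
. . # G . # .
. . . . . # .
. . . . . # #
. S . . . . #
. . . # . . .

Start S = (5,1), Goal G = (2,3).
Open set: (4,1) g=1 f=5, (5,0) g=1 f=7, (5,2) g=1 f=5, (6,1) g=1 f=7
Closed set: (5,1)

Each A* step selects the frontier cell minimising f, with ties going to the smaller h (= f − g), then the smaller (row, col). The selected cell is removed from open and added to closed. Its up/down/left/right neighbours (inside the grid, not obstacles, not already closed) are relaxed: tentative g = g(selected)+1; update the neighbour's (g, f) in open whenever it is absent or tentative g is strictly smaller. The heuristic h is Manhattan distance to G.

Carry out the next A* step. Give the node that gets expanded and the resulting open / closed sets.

expanded=(4,1); open=[(3,1) g=2 f=5, (4,0) g=2 f=7, (4,2) g=2 f=5, (5,0) g=1 f=7, (5,2) g=1 f=5, (6,1) g=1 f=7]; closed=[(4,1), (5,1)]

step 1: expand (4,1) (f=5, h=4) → closed; open now [(3,1) g=2 f=5, (4,0) g=2 f=7, (4,2) g=2 f=5, (5,0) g=1 f=7, (5,2) g=1 f=5, (6,1) g=1 f=7]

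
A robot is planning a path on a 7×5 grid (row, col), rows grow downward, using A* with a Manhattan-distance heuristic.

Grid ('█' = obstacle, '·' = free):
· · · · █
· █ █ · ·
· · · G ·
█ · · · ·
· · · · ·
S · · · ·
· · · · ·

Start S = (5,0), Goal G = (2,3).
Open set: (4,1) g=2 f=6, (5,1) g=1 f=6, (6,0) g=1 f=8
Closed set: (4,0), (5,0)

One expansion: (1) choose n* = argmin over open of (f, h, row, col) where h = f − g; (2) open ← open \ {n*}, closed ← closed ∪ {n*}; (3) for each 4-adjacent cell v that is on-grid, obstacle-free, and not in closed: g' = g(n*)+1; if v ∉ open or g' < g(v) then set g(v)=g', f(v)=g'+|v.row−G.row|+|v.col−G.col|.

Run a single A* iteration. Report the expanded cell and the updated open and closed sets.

expanded=(4,1); open=[(3,1) g=3 f=6, (4,2) g=3 f=6, (5,1) g=1 f=6, (6,0) g=1 f=8]; closed=[(4,0), (4,1), (5,0)]

step 1: expand (4,1) (f=6, h=4) → closed; open now [(3,1) g=3 f=6, (4,2) g=3 f=6, (5,1) g=1 f=6, (6,0) g=1 f=8]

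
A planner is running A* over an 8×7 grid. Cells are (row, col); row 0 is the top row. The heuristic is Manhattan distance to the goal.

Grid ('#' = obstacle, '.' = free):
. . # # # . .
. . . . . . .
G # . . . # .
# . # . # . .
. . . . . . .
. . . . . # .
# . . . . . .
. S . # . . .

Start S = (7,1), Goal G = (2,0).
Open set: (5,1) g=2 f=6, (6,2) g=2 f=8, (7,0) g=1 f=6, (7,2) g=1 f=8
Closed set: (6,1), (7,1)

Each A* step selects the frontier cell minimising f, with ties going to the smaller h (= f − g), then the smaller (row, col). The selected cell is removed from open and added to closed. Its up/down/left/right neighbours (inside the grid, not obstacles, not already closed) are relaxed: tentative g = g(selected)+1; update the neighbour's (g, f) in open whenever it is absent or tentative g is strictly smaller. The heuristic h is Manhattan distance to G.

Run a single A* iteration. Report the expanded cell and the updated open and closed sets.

step 1: expand (5,1) (f=6, h=4) → closed; open now [(4,1) g=3 f=6, (5,0) g=3 f=6, (5,2) g=3 f=8, (6,2) g=2 f=8, (7,0) g=1 f=6, (7,2) g=1 f=8]

expanded=(5,1); open=[(4,1) g=3 f=6, (5,0) g=3 f=6, (5,2) g=3 f=8, (6,2) g=2 f=8, (7,0) g=1 f=6, (7,2) g=1 f=8]; closed=[(5,1), (6,1), (7,1)]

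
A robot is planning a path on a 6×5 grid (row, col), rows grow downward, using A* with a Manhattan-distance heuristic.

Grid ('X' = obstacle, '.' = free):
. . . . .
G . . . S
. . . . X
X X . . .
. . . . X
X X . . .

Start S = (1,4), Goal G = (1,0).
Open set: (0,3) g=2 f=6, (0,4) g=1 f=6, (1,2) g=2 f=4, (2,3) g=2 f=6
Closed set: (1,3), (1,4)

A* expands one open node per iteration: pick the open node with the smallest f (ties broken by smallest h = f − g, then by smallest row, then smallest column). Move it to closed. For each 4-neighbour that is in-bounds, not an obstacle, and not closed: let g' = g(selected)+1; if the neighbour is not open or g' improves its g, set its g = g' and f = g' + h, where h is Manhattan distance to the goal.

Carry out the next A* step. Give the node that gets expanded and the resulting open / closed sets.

step 1: expand (1,2) (f=4, h=2) → closed; open now [(0,2) g=3 f=6, (0,3) g=2 f=6, (0,4) g=1 f=6, (1,1) g=3 f=4, (2,2) g=3 f=6, (2,3) g=2 f=6]

expanded=(1,2); open=[(0,2) g=3 f=6, (0,3) g=2 f=6, (0,4) g=1 f=6, (1,1) g=3 f=4, (2,2) g=3 f=6, (2,3) g=2 f=6]; closed=[(1,2), (1,3), (1,4)]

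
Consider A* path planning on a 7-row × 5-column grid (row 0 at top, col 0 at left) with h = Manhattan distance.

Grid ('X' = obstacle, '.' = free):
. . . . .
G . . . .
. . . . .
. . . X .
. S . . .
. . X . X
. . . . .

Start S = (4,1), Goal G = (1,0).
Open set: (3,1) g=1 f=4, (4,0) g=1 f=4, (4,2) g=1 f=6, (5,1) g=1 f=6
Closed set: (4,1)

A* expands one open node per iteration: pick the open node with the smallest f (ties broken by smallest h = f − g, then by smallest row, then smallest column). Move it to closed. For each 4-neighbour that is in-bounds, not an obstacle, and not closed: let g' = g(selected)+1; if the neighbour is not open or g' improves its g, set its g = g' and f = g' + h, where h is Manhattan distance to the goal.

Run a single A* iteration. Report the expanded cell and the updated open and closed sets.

expanded=(3,1); open=[(2,1) g=2 f=4, (3,0) g=2 f=4, (3,2) g=2 f=6, (4,0) g=1 f=4, (4,2) g=1 f=6, (5,1) g=1 f=6]; closed=[(3,1), (4,1)]

step 1: expand (3,1) (f=4, h=3) → closed; open now [(2,1) g=2 f=4, (3,0) g=2 f=4, (3,2) g=2 f=6, (4,0) g=1 f=4, (4,2) g=1 f=6, (5,1) g=1 f=6]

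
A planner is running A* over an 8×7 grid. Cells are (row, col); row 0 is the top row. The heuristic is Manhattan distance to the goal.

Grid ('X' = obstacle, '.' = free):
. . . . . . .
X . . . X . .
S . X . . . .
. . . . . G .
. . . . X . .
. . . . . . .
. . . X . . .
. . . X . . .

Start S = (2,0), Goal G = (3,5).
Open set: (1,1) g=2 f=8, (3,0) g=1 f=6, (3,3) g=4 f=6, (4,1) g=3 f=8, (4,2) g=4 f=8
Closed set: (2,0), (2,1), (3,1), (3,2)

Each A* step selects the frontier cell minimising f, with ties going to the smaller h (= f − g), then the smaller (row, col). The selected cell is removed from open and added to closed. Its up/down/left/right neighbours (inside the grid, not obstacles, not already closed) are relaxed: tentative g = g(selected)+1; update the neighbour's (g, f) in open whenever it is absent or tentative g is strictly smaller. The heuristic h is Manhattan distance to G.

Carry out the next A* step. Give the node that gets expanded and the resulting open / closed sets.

step 1: expand (3,3) (f=6, h=2) → closed; open now [(1,1) g=2 f=8, (2,3) g=5 f=8, (3,0) g=1 f=6, (3,4) g=5 f=6, (4,1) g=3 f=8, (4,2) g=4 f=8, (4,3) g=5 f=8]

expanded=(3,3); open=[(1,1) g=2 f=8, (2,3) g=5 f=8, (3,0) g=1 f=6, (3,4) g=5 f=6, (4,1) g=3 f=8, (4,2) g=4 f=8, (4,3) g=5 f=8]; closed=[(2,0), (2,1), (3,1), (3,2), (3,3)]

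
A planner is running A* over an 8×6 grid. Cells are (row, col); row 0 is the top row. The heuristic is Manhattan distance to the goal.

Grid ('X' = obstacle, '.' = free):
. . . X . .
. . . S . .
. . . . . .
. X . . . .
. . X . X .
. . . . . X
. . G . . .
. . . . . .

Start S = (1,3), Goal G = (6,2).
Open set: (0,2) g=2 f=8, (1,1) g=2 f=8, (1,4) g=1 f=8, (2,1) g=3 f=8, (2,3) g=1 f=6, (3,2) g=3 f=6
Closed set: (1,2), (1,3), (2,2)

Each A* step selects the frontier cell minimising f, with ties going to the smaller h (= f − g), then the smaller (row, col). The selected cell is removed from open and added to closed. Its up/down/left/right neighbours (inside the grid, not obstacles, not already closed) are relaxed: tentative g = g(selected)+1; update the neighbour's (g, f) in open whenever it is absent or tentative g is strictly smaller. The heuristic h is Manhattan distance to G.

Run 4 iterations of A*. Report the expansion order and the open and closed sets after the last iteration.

order=[(3,2) → (2,3) → (3,3) → (4,3)]; open=[(0,2) g=2 f=8, (1,1) g=2 f=8, (1,4) g=1 f=8, (2,1) g=3 f=8, (2,4) g=2 f=8, (3,4) g=3 f=8, (5,3) g=4 f=6]; closed=[(1,2), (1,3), (2,2), (2,3), (3,2), (3,3), (4,3)]

step 1: expand (3,2) (f=6, h=3) → closed; open now [(0,2) g=2 f=8, (1,1) g=2 f=8, (1,4) g=1 f=8, (2,1) g=3 f=8, (2,3) g=1 f=6, (3,3) g=4 f=8]
step 2: expand (2,3) (f=6, h=5) → closed; open now [(0,2) g=2 f=8, (1,1) g=2 f=8, (1,4) g=1 f=8, (2,1) g=3 f=8, (2,4) g=2 f=8, (3,3) g=2 f=6]
step 3: expand (3,3) (f=6, h=4) → closed; open now [(0,2) g=2 f=8, (1,1) g=2 f=8, (1,4) g=1 f=8, (2,1) g=3 f=8, (2,4) g=2 f=8, (3,4) g=3 f=8, (4,3) g=3 f=6]
step 4: expand (4,3) (f=6, h=3) → closed; open now [(0,2) g=2 f=8, (1,1) g=2 f=8, (1,4) g=1 f=8, (2,1) g=3 f=8, (2,4) g=2 f=8, (3,4) g=3 f=8, (5,3) g=4 f=6]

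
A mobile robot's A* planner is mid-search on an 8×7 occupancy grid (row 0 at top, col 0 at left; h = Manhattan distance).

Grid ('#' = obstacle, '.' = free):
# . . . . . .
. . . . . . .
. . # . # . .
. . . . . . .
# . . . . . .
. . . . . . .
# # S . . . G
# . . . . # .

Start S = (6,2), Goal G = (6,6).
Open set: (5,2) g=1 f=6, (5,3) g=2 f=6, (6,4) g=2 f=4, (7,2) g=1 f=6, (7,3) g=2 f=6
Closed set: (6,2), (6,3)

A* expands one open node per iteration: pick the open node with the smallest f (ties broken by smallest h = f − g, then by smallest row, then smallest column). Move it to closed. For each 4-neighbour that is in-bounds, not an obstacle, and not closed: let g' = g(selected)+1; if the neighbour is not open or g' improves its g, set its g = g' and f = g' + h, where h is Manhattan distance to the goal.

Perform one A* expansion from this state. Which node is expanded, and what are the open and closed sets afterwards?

expanded=(6,4); open=[(5,2) g=1 f=6, (5,3) g=2 f=6, (5,4) g=3 f=6, (6,5) g=3 f=4, (7,2) g=1 f=6, (7,3) g=2 f=6, (7,4) g=3 f=6]; closed=[(6,2), (6,3), (6,4)]

step 1: expand (6,4) (f=4, h=2) → closed; open now [(5,2) g=1 f=6, (5,3) g=2 f=6, (5,4) g=3 f=6, (6,5) g=3 f=4, (7,2) g=1 f=6, (7,3) g=2 f=6, (7,4) g=3 f=6]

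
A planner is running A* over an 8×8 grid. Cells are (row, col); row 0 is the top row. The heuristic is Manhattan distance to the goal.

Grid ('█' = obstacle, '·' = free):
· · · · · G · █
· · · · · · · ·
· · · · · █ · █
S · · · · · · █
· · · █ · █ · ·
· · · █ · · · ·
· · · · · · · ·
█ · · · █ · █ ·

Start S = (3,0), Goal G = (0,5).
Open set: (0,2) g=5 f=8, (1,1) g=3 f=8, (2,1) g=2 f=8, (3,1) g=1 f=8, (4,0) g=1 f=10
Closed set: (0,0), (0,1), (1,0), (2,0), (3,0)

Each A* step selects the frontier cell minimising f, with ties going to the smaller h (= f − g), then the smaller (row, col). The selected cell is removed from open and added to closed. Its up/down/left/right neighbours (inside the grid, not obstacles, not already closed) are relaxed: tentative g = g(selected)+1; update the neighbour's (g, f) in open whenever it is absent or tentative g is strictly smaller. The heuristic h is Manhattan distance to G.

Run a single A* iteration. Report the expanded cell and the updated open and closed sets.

step 1: expand (0,2) (f=8, h=3) → closed; open now [(0,3) g=6 f=8, (1,1) g=3 f=8, (1,2) g=6 f=10, (2,1) g=2 f=8, (3,1) g=1 f=8, (4,0) g=1 f=10]

expanded=(0,2); open=[(0,3) g=6 f=8, (1,1) g=3 f=8, (1,2) g=6 f=10, (2,1) g=2 f=8, (3,1) g=1 f=8, (4,0) g=1 f=10]; closed=[(0,0), (0,1), (0,2), (1,0), (2,0), (3,0)]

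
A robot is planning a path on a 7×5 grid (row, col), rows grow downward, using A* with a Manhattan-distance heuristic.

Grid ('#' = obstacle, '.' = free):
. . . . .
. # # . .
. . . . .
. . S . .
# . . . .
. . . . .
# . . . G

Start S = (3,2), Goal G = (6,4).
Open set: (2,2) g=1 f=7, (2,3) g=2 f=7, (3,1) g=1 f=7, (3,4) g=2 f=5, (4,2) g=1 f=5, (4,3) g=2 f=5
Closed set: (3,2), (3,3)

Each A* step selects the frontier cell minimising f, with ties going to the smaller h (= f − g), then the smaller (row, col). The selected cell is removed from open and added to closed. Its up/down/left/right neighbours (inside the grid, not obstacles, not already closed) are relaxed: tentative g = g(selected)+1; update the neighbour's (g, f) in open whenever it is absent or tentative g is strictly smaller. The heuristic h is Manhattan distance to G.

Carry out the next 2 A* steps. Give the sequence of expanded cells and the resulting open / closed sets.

order=[(3,4) → (4,4)]; open=[(2,2) g=1 f=7, (2,3) g=2 f=7, (2,4) g=3 f=7, (3,1) g=1 f=7, (4,2) g=1 f=5, (4,3) g=2 f=5, (5,4) g=4 f=5]; closed=[(3,2), (3,3), (3,4), (4,4)]

step 1: expand (3,4) (f=5, h=3) → closed; open now [(2,2) g=1 f=7, (2,3) g=2 f=7, (2,4) g=3 f=7, (3,1) g=1 f=7, (4,2) g=1 f=5, (4,3) g=2 f=5, (4,4) g=3 f=5]
step 2: expand (4,4) (f=5, h=2) → closed; open now [(2,2) g=1 f=7, (2,3) g=2 f=7, (2,4) g=3 f=7, (3,1) g=1 f=7, (4,2) g=1 f=5, (4,3) g=2 f=5, (5,4) g=4 f=5]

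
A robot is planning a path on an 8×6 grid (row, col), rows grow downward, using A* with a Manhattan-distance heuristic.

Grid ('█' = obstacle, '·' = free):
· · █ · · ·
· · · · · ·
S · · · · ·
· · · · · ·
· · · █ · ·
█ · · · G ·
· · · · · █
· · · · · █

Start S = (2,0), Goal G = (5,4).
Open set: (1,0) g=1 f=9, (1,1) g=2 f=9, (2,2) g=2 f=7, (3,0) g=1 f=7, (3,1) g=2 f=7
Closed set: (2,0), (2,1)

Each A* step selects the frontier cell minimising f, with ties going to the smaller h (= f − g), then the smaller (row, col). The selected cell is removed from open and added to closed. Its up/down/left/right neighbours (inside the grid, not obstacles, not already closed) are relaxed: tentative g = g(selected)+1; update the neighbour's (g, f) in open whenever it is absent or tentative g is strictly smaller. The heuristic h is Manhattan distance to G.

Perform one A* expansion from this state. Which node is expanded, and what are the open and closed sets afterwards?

expanded=(2,2); open=[(1,0) g=1 f=9, (1,1) g=2 f=9, (1,2) g=3 f=9, (2,3) g=3 f=7, (3,0) g=1 f=7, (3,1) g=2 f=7, (3,2) g=3 f=7]; closed=[(2,0), (2,1), (2,2)]

step 1: expand (2,2) (f=7, h=5) → closed; open now [(1,0) g=1 f=9, (1,1) g=2 f=9, (1,2) g=3 f=9, (2,3) g=3 f=7, (3,0) g=1 f=7, (3,1) g=2 f=7, (3,2) g=3 f=7]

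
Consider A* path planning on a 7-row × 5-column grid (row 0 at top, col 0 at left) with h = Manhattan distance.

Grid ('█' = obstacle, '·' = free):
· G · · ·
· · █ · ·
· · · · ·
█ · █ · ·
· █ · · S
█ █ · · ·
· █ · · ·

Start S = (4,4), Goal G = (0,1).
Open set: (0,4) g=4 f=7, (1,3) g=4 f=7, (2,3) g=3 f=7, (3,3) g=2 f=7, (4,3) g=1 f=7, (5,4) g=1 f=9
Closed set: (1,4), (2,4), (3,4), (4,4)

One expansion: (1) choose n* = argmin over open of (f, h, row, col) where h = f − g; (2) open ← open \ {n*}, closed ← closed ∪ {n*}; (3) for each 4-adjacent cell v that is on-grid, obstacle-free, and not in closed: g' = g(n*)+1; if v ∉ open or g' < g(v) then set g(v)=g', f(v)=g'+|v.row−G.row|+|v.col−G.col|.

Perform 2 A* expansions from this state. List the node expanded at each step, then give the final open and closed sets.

order=[(0,4) → (0,3)]; open=[(0,2) g=6 f=7, (1,3) g=4 f=7, (2,3) g=3 f=7, (3,3) g=2 f=7, (4,3) g=1 f=7, (5,4) g=1 f=9]; closed=[(0,3), (0,4), (1,4), (2,4), (3,4), (4,4)]

step 1: expand (0,4) (f=7, h=3) → closed; open now [(0,3) g=5 f=7, (1,3) g=4 f=7, (2,3) g=3 f=7, (3,3) g=2 f=7, (4,3) g=1 f=7, (5,4) g=1 f=9]
step 2: expand (0,3) (f=7, h=2) → closed; open now [(0,2) g=6 f=7, (1,3) g=4 f=7, (2,3) g=3 f=7, (3,3) g=2 f=7, (4,3) g=1 f=7, (5,4) g=1 f=9]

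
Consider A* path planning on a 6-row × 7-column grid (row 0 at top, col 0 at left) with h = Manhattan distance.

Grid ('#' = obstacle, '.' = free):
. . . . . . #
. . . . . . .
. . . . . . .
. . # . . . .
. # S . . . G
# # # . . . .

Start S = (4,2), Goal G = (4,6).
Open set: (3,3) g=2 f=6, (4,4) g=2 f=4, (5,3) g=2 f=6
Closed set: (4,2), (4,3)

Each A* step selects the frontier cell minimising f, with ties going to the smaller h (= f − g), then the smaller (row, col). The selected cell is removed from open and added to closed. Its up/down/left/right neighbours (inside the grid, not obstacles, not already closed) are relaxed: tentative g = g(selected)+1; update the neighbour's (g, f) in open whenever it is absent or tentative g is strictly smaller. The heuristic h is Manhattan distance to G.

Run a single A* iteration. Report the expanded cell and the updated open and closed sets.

expanded=(4,4); open=[(3,3) g=2 f=6, (3,4) g=3 f=6, (4,5) g=3 f=4, (5,3) g=2 f=6, (5,4) g=3 f=6]; closed=[(4,2), (4,3), (4,4)]

step 1: expand (4,4) (f=4, h=2) → closed; open now [(3,3) g=2 f=6, (3,4) g=3 f=6, (4,5) g=3 f=4, (5,3) g=2 f=6, (5,4) g=3 f=6]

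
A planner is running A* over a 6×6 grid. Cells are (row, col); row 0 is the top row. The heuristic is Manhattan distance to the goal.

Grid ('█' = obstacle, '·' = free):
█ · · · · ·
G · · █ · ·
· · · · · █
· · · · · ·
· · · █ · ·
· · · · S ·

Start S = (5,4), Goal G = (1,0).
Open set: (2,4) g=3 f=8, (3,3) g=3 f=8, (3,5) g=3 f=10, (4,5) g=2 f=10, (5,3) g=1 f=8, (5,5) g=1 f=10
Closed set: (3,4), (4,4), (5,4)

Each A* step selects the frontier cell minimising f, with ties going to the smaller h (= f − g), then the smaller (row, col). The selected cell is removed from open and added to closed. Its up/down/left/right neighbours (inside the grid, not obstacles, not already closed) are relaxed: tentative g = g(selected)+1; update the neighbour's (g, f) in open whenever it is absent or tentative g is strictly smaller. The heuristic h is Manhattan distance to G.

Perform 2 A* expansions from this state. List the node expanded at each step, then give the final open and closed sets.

order=[(2,4) → (1,4)]; open=[(0,4) g=5 f=10, (1,5) g=5 f=10, (2,3) g=4 f=8, (3,3) g=3 f=8, (3,5) g=3 f=10, (4,5) g=2 f=10, (5,3) g=1 f=8, (5,5) g=1 f=10]; closed=[(1,4), (2,4), (3,4), (4,4), (5,4)]

step 1: expand (2,4) (f=8, h=5) → closed; open now [(1,4) g=4 f=8, (2,3) g=4 f=8, (3,3) g=3 f=8, (3,5) g=3 f=10, (4,5) g=2 f=10, (5,3) g=1 f=8, (5,5) g=1 f=10]
step 2: expand (1,4) (f=8, h=4) → closed; open now [(0,4) g=5 f=10, (1,5) g=5 f=10, (2,3) g=4 f=8, (3,3) g=3 f=8, (3,5) g=3 f=10, (4,5) g=2 f=10, (5,3) g=1 f=8, (5,5) g=1 f=10]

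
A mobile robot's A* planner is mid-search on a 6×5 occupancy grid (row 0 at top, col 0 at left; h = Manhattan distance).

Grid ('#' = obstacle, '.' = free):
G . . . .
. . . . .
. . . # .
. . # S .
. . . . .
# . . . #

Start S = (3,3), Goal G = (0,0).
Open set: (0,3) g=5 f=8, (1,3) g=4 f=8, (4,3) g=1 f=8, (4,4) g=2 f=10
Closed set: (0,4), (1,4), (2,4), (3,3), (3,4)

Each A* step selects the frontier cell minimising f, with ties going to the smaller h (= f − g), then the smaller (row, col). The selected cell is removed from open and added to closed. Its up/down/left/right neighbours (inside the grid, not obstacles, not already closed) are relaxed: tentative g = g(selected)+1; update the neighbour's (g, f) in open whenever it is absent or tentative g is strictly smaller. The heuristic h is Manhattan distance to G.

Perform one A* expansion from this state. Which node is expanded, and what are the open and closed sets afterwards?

expanded=(0,3); open=[(0,2) g=6 f=8, (1,3) g=4 f=8, (4,3) g=1 f=8, (4,4) g=2 f=10]; closed=[(0,3), (0,4), (1,4), (2,4), (3,3), (3,4)]

step 1: expand (0,3) (f=8, h=3) → closed; open now [(0,2) g=6 f=8, (1,3) g=4 f=8, (4,3) g=1 f=8, (4,4) g=2 f=10]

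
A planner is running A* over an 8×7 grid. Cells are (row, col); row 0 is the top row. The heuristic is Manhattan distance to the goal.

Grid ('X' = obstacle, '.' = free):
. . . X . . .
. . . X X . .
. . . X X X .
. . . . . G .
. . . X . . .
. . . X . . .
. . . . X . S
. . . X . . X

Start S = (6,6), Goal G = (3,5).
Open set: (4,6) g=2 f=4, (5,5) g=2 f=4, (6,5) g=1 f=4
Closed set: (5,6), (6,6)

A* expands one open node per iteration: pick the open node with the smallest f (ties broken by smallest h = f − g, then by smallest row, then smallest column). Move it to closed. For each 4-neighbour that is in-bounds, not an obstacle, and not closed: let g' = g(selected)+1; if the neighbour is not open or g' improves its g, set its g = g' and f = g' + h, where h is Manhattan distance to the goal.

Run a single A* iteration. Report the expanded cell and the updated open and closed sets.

step 1: expand (4,6) (f=4, h=2) → closed; open now [(3,6) g=3 f=4, (4,5) g=3 f=4, (5,5) g=2 f=4, (6,5) g=1 f=4]

expanded=(4,6); open=[(3,6) g=3 f=4, (4,5) g=3 f=4, (5,5) g=2 f=4, (6,5) g=1 f=4]; closed=[(4,6), (5,6), (6,6)]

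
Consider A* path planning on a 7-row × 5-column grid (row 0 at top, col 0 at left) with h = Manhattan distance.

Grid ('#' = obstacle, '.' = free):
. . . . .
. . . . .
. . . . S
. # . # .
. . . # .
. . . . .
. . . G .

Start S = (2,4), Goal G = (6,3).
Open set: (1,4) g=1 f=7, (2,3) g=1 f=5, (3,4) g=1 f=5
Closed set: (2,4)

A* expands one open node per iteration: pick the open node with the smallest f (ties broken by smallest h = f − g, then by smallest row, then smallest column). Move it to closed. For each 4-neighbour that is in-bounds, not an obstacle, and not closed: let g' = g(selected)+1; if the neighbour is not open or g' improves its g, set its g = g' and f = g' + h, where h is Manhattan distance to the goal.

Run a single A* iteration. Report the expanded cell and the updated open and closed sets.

step 1: expand (2,3) (f=5, h=4) → closed; open now [(1,3) g=2 f=7, (1,4) g=1 f=7, (2,2) g=2 f=7, (3,4) g=1 f=5]

expanded=(2,3); open=[(1,3) g=2 f=7, (1,4) g=1 f=7, (2,2) g=2 f=7, (3,4) g=1 f=5]; closed=[(2,3), (2,4)]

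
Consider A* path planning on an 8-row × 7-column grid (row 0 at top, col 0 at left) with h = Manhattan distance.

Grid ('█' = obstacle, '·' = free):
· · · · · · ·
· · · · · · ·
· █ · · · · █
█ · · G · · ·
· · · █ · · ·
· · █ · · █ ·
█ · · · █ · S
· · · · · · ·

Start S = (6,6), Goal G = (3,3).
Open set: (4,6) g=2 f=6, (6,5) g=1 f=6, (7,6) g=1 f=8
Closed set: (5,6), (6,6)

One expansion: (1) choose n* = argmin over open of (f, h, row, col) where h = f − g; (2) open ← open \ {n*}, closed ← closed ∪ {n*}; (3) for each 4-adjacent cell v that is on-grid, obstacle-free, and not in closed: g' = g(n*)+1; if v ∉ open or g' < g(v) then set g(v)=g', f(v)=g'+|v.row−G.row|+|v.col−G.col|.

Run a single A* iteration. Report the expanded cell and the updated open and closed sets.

expanded=(4,6); open=[(3,6) g=3 f=6, (4,5) g=3 f=6, (6,5) g=1 f=6, (7,6) g=1 f=8]; closed=[(4,6), (5,6), (6,6)]

step 1: expand (4,6) (f=6, h=4) → closed; open now [(3,6) g=3 f=6, (4,5) g=3 f=6, (6,5) g=1 f=6, (7,6) g=1 f=8]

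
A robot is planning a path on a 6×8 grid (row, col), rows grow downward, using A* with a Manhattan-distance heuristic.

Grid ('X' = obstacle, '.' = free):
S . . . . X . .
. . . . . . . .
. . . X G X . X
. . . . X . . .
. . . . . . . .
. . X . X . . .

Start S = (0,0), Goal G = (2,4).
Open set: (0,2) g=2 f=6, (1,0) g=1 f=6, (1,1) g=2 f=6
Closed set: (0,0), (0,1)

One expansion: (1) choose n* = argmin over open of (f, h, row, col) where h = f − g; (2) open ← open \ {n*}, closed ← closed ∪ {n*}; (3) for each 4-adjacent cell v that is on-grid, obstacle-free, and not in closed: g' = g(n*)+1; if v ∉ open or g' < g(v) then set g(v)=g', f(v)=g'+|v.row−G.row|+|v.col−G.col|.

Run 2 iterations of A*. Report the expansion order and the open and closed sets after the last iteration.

order=[(0,2) → (0,3)]; open=[(0,4) g=4 f=6, (1,0) g=1 f=6, (1,1) g=2 f=6, (1,2) g=3 f=6, (1,3) g=4 f=6]; closed=[(0,0), (0,1), (0,2), (0,3)]

step 1: expand (0,2) (f=6, h=4) → closed; open now [(0,3) g=3 f=6, (1,0) g=1 f=6, (1,1) g=2 f=6, (1,2) g=3 f=6]
step 2: expand (0,3) (f=6, h=3) → closed; open now [(0,4) g=4 f=6, (1,0) g=1 f=6, (1,1) g=2 f=6, (1,2) g=3 f=6, (1,3) g=4 f=6]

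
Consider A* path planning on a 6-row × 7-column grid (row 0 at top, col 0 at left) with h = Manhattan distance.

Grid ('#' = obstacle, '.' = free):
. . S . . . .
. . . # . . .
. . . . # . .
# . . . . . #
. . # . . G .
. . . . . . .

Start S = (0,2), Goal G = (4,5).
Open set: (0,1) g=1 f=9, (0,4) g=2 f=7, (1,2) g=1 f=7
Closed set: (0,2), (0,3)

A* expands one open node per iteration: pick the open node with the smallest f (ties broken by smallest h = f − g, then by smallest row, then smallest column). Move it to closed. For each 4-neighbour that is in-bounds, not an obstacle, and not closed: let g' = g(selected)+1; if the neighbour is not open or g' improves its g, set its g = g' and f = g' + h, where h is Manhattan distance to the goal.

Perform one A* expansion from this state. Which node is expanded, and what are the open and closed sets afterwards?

step 1: expand (0,4) (f=7, h=5) → closed; open now [(0,1) g=1 f=9, (0,5) g=3 f=7, (1,2) g=1 f=7, (1,4) g=3 f=7]

expanded=(0,4); open=[(0,1) g=1 f=9, (0,5) g=3 f=7, (1,2) g=1 f=7, (1,4) g=3 f=7]; closed=[(0,2), (0,3), (0,4)]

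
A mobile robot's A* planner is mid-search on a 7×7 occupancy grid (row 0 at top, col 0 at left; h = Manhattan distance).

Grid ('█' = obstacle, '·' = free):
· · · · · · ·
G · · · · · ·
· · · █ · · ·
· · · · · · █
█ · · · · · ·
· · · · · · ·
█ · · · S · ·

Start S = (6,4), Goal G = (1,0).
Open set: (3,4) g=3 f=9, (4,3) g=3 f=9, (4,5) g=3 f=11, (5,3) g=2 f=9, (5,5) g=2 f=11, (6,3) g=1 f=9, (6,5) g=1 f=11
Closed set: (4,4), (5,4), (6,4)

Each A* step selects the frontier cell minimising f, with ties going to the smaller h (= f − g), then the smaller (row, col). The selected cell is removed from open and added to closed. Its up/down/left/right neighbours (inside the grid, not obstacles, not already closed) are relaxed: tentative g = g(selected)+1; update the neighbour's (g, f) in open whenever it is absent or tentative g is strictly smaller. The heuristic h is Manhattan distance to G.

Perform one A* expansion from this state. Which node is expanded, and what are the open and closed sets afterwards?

expanded=(3,4); open=[(2,4) g=4 f=9, (3,3) g=4 f=9, (3,5) g=4 f=11, (4,3) g=3 f=9, (4,5) g=3 f=11, (5,3) g=2 f=9, (5,5) g=2 f=11, (6,3) g=1 f=9, (6,5) g=1 f=11]; closed=[(3,4), (4,4), (5,4), (6,4)]

step 1: expand (3,4) (f=9, h=6) → closed; open now [(2,4) g=4 f=9, (3,3) g=4 f=9, (3,5) g=4 f=11, (4,3) g=3 f=9, (4,5) g=3 f=11, (5,3) g=2 f=9, (5,5) g=2 f=11, (6,3) g=1 f=9, (6,5) g=1 f=11]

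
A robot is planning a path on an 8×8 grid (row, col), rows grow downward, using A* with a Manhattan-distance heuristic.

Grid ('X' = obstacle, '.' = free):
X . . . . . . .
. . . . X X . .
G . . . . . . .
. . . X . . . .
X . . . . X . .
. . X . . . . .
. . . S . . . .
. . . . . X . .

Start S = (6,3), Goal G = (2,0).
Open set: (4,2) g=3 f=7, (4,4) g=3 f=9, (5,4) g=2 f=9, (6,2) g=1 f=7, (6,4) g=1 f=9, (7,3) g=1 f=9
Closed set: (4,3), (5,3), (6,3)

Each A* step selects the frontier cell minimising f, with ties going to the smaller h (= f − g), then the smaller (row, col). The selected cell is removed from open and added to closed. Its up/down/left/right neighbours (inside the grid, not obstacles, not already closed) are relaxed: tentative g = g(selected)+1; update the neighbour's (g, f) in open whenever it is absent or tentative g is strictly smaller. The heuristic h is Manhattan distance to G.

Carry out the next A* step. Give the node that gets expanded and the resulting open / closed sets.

step 1: expand (4,2) (f=7, h=4) → closed; open now [(3,2) g=4 f=7, (4,1) g=4 f=7, (4,4) g=3 f=9, (5,4) g=2 f=9, (6,2) g=1 f=7, (6,4) g=1 f=9, (7,3) g=1 f=9]

expanded=(4,2); open=[(3,2) g=4 f=7, (4,1) g=4 f=7, (4,4) g=3 f=9, (5,4) g=2 f=9, (6,2) g=1 f=7, (6,4) g=1 f=9, (7,3) g=1 f=9]; closed=[(4,2), (4,3), (5,3), (6,3)]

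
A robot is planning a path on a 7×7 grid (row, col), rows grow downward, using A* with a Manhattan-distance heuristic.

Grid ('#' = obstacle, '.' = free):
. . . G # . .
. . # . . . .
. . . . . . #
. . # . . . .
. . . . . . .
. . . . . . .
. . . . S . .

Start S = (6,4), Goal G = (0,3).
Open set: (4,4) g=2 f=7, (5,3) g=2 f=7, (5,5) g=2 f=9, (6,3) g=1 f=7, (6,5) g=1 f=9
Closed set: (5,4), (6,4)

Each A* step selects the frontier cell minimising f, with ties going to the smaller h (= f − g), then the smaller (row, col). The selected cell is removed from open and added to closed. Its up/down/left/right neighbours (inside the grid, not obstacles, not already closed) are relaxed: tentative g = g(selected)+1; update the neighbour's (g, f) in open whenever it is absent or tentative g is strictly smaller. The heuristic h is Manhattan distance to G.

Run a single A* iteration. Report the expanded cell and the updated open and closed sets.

step 1: expand (4,4) (f=7, h=5) → closed; open now [(3,4) g=3 f=7, (4,3) g=3 f=7, (4,5) g=3 f=9, (5,3) g=2 f=7, (5,5) g=2 f=9, (6,3) g=1 f=7, (6,5) g=1 f=9]

expanded=(4,4); open=[(3,4) g=3 f=7, (4,3) g=3 f=7, (4,5) g=3 f=9, (5,3) g=2 f=7, (5,5) g=2 f=9, (6,3) g=1 f=7, (6,5) g=1 f=9]; closed=[(4,4), (5,4), (6,4)]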